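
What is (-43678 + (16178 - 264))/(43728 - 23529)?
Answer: -27764/20199 ≈ -1.3745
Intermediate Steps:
(-43678 + (16178 - 264))/(43728 - 23529) = (-43678 + 15914)/20199 = -27764*1/20199 = -27764/20199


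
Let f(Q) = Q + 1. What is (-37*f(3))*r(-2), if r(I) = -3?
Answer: 444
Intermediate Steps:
f(Q) = 1 + Q
(-37*f(3))*r(-2) = -37*(1 + 3)*(-3) = -37*4*(-3) = -148*(-3) = 444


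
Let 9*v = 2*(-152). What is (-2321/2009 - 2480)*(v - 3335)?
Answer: 16792147831/2009 ≈ 8.3585e+6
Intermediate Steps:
v = -304/9 (v = (2*(-152))/9 = (⅑)*(-304) = -304/9 ≈ -33.778)
(-2321/2009 - 2480)*(v - 3335) = (-2321/2009 - 2480)*(-304/9 - 3335) = (-2321*1/2009 - 2480)*(-30319/9) = (-2321/2009 - 2480)*(-30319/9) = -4984641/2009*(-30319/9) = 16792147831/2009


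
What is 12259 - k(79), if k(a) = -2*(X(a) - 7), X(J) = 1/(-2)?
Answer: 12244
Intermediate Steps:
X(J) = -½
k(a) = 15 (k(a) = -2*(-½ - 7) = -2*(-15/2) = 15)
12259 - k(79) = 12259 - 1*15 = 12259 - 15 = 12244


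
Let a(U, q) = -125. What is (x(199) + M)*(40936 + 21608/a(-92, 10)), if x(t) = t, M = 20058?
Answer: 103217355744/125 ≈ 8.2574e+8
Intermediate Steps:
(x(199) + M)*(40936 + 21608/a(-92, 10)) = (199 + 20058)*(40936 + 21608/(-125)) = 20257*(40936 + 21608*(-1/125)) = 20257*(40936 - 21608/125) = 20257*(5095392/125) = 103217355744/125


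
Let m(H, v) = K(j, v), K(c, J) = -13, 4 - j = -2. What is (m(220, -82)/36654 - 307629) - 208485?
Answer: -18917642569/36654 ≈ -5.1611e+5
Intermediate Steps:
j = 6 (j = 4 - 1*(-2) = 4 + 2 = 6)
m(H, v) = -13
(m(220, -82)/36654 - 307629) - 208485 = (-13/36654 - 307629) - 208485 = -11275833379/36654 - 208485 = -18917642569/36654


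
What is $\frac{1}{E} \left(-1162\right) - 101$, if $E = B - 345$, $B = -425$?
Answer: $- \frac{5472}{55} \approx -99.491$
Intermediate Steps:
$E = -770$ ($E = -425 - 345 = -770$)
$\frac{1}{E} \left(-1162\right) - 101 = \frac{1}{-770} \left(-1162\right) - 101 = \left(- \frac{1}{770}\right) \left(-1162\right) - 101 = \frac{83}{55} - 101 = - \frac{5472}{55}$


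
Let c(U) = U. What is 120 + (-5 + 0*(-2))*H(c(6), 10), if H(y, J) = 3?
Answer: 105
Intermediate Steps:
120 + (-5 + 0*(-2))*H(c(6), 10) = 120 + (-5 + 0*(-2))*3 = 120 + (-5 + 0)*3 = 120 - 5*3 = 120 - 15 = 105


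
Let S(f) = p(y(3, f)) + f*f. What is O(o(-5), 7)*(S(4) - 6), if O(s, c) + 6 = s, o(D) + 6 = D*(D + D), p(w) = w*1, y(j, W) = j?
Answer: 494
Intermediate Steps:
p(w) = w
o(D) = -6 + 2*D**2 (o(D) = -6 + D*(D + D) = -6 + D*(2*D) = -6 + 2*D**2)
O(s, c) = -6 + s
S(f) = 3 + f**2 (S(f) = 3 + f*f = 3 + f**2)
O(o(-5), 7)*(S(4) - 6) = (-6 + (-6 + 2*(-5)**2))*((3 + 4**2) - 6) = (-6 + (-6 + 2*25))*((3 + 16) - 6) = (-6 + (-6 + 50))*(19 - 6) = (-6 + 44)*13 = 38*13 = 494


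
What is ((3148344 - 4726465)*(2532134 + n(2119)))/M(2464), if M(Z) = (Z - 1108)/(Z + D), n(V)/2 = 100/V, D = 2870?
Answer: -3763827594330242537/239447 ≈ -1.5719e+13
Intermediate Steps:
n(V) = 200/V (n(V) = 2*(100/V) = 200/V)
M(Z) = (-1108 + Z)/(2870 + Z) (M(Z) = (Z - 1108)/(Z + 2870) = (-1108 + Z)/(2870 + Z))
((3148344 - 4726465)*(2532134 + n(2119)))/M(2464) = ((3148344 - 4726465)*(2532134 + 200/2119))/(((-1108 + 2464)/(2870 + 2464))) = (-1578121*(2532134 + 200*(1/2119)))/((1356/5334)) = (-1578121*(2532134 + 200/2119))/(((1/5334)*1356)) = (-1578121*5365592146/2119)/(226/889) = -8467553643037666/2119*889/226 = -3763827594330242537/239447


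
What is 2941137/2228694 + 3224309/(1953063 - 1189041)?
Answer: 786090957955/141897603939 ≈ 5.5398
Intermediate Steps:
2941137/2228694 + 3224309/(1953063 - 1189041) = 2941137*(1/2228694) + 3224309/764022 = 980379/742898 + 3224309*(1/764022) = 980379/742898 + 3224309/764022 = 786090957955/141897603939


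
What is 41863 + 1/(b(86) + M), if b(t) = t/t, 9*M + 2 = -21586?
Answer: 301120556/7193 ≈ 41863.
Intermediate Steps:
M = -7196/3 (M = -2/9 + (⅑)*(-21586) = -2/9 - 21586/9 = -7196/3 ≈ -2398.7)
b(t) = 1
41863 + 1/(b(86) + M) = 41863 + 1/(1 - 7196/3) = 41863 + 1/(-7193/3) = 41863 - 3/7193 = 301120556/7193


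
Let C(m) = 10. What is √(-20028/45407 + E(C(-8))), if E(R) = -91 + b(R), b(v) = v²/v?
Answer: I*√167914858965/45407 ≈ 9.0245*I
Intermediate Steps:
b(v) = v
E(R) = -91 + R
√(-20028/45407 + E(C(-8))) = √(-20028/45407 + (-91 + 10)) = √(-20028*1/45407 - 81) = √(-20028/45407 - 81) = √(-3697995/45407) = I*√167914858965/45407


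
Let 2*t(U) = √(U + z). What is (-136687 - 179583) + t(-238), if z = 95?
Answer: -316270 + I*√143/2 ≈ -3.1627e+5 + 5.9791*I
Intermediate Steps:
t(U) = √(95 + U)/2 (t(U) = √(U + 95)/2 = √(95 + U)/2)
(-136687 - 179583) + t(-238) = (-136687 - 179583) + √(95 - 238)/2 = -316270 + √(-143)/2 = -316270 + (I*√143)/2 = -316270 + I*√143/2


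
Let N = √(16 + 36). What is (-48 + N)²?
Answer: 2356 - 192*√13 ≈ 1663.7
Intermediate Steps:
N = 2*√13 (N = √52 = 2*√13 ≈ 7.2111)
(-48 + N)² = (-48 + 2*√13)²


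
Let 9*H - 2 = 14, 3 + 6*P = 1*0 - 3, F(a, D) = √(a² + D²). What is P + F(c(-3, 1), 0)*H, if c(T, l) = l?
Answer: 7/9 ≈ 0.77778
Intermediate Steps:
F(a, D) = √(D² + a²)
P = -1 (P = -½ + (1*0 - 3)/6 = -½ + (0 - 3)/6 = -½ + (⅙)*(-3) = -½ - ½ = -1)
H = 16/9 (H = 2/9 + (⅑)*14 = 2/9 + 14/9 = 16/9 ≈ 1.7778)
P + F(c(-3, 1), 0)*H = -1 + √(0² + 1²)*(16/9) = -1 + √(0 + 1)*(16/9) = -1 + √1*(16/9) = -1 + 1*(16/9) = -1 + 16/9 = 7/9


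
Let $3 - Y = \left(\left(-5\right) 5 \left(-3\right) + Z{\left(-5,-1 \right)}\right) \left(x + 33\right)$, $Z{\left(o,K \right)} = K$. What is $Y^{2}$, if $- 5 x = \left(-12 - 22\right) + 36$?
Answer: $\frac{145130209}{25} \approx 5.8052 \cdot 10^{6}$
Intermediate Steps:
$x = - \frac{2}{5}$ ($x = - \frac{\left(-12 - 22\right) + 36}{5} = - \frac{-34 + 36}{5} = \left(- \frac{1}{5}\right) 2 = - \frac{2}{5} \approx -0.4$)
$Y = - \frac{12047}{5}$ ($Y = 3 - \left(\left(-5\right) 5 \left(-3\right) - 1\right) \left(- \frac{2}{5} + 33\right) = 3 - \left(\left(-25\right) \left(-3\right) - 1\right) \frac{163}{5} = 3 - \left(75 - 1\right) \frac{163}{5} = 3 - 74 \cdot \frac{163}{5} = 3 - \frac{12062}{5} = - \frac{12047}{5} \approx -2409.4$)
$Y^{2} = \left(- \frac{12047}{5}\right)^{2} = \frac{145130209}{25}$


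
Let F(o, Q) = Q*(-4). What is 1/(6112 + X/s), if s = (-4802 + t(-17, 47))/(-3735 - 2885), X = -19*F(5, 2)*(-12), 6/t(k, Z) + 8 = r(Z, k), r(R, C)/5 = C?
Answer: 1163/4183871 ≈ 0.00027797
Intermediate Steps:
F(o, Q) = -4*Q
r(R, C) = 5*C
t(k, Z) = 6/(-8 + 5*k)
X = -1824 (X = -(-76)*2*(-12) = -19*(-8)*(-12) = 152*(-12) = -1824)
s = 37216/51305 (s = (-4802 + 6/(-8 + 5*(-17)))/(-3735 - 2885) = (-4802 + 6/(-8 - 85))/(-6620) = (-4802 + 6/(-93))*(-1/6620) = (-4802 + 6*(-1/93))*(-1/6620) = (-4802 - 2/31)*(-1/6620) = -148864/31*(-1/6620) = 37216/51305 ≈ 0.72539)
1/(6112 + X/s) = 1/(6112 - 1824/37216/51305) = 1/(6112 - 1824*51305/37216) = 1/(6112 - 2924385/1163) = 1/(4183871/1163) = 1163/4183871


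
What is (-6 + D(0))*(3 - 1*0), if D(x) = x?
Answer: -18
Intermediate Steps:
(-6 + D(0))*(3 - 1*0) = (-6 + 0)*(3 - 1*0) = -6*(3 + 0) = -6*3 = -18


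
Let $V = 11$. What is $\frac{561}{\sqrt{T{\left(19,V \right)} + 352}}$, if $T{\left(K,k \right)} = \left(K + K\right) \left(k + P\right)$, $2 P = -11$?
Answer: $\sqrt{561} \approx 23.685$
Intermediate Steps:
$P = - \frac{11}{2}$ ($P = \frac{1}{2} \left(-11\right) = - \frac{11}{2} \approx -5.5$)
$T{\left(K,k \right)} = 2 K \left(- \frac{11}{2} + k\right)$ ($T{\left(K,k \right)} = \left(K + K\right) \left(k - \frac{11}{2}\right) = 2 K \left(- \frac{11}{2} + k\right)$)
$\frac{561}{\sqrt{T{\left(19,V \right)} + 352}} = \frac{561}{\sqrt{19 \left(-11 + 2 \cdot 11\right) + 352}} = \frac{561}{\sqrt{19 \left(-11 + 22\right) + 352}} = \frac{561}{\sqrt{19 \cdot 11 + 352}} = \frac{561}{\sqrt{209 + 352}} = \frac{561}{\sqrt{561}} = 561 \frac{\sqrt{561}}{561} = \sqrt{561}$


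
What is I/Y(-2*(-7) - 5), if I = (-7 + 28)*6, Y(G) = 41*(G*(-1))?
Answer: -14/41 ≈ -0.34146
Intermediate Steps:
Y(G) = -41*G (Y(G) = 41*(-G) = -41*G)
I = 126 (I = 21*6 = 126)
I/Y(-2*(-7) - 5) = 126/((-41*(-2*(-7) - 5))) = 126/((-41*(14 - 5))) = 126/((-41*9)) = 126/(-369) = 126*(-1/369) = -14/41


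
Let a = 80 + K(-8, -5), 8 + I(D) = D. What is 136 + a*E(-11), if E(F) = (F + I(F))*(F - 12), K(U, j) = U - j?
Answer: 53266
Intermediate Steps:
I(D) = -8 + D
E(F) = (-12 + F)*(-8 + 2*F) (E(F) = (F + (-8 + F))*(F - 12) = (-8 + 2*F)*(-12 + F) = (-12 + F)*(-8 + 2*F))
a = 77 (a = 80 + (-8 - 1*(-5)) = 80 + (-8 + 5) = 80 - 3 = 77)
136 + a*E(-11) = 136 + 77*(96 - 32*(-11) + 2*(-11)²) = 136 + 77*(96 + 352 + 2*121) = 136 + 77*(96 + 352 + 242) = 136 + 77*690 = 136 + 53130 = 53266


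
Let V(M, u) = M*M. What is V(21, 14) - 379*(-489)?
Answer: 185772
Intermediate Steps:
V(M, u) = M²
V(21, 14) - 379*(-489) = 21² - 379*(-489) = 441 + 185331 = 185772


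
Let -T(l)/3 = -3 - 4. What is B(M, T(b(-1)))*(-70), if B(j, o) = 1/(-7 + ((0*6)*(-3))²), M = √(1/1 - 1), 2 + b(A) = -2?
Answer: 10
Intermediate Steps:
b(A) = -4 (b(A) = -2 - 2 = -4)
T(l) = 21 (T(l) = -3*(-3 - 4) = -3*(-7) = 21)
M = 0 (M = √(1 - 1) = √0 = 0)
B(j, o) = -⅐ (B(j, o) = 1/(-7 + (0*(-3))²) = 1/(-7 + 0²) = 1/(-7 + 0) = 1/(-7) = -⅐)
B(M, T(b(-1)))*(-70) = -⅐*(-70) = 10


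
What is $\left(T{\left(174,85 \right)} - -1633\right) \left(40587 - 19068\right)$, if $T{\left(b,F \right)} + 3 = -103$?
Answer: $32859513$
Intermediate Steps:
$T{\left(b,F \right)} = -106$ ($T{\left(b,F \right)} = -3 - 103 = -106$)
$\left(T{\left(174,85 \right)} - -1633\right) \left(40587 - 19068\right) = \left(-106 - -1633\right) \left(40587 - 19068\right) = \left(-106 + 1633\right) 21519 = 1527 \cdot 21519 = 32859513$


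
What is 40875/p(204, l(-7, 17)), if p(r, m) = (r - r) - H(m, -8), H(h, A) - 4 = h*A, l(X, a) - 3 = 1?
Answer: 40875/28 ≈ 1459.8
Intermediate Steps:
l(X, a) = 4 (l(X, a) = 3 + 1 = 4)
H(h, A) = 4 + A*h (H(h, A) = 4 + h*A = 4 + A*h)
p(r, m) = -4 + 8*m (p(r, m) = (r - r) - (4 - 8*m) = 0 + (-4 + 8*m) = -4 + 8*m)
40875/p(204, l(-7, 17)) = 40875/(-4 + 8*4) = 40875/(-4 + 32) = 40875/28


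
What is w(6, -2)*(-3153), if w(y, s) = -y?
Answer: 18918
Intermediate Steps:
w(6, -2)*(-3153) = -1*6*(-3153) = -6*(-3153) = 18918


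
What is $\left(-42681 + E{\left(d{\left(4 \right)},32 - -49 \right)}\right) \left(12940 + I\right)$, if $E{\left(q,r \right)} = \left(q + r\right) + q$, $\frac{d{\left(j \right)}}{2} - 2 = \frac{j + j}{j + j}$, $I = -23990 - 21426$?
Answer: $1383087888$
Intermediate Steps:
$I = -45416$
$d{\left(j \right)} = 6$ ($d{\left(j \right)} = 4 + 2 \frac{j + j}{j + j} = 4 + 2 \frac{2 j}{2 j} = 4 + 2 \cdot 2 j \frac{1}{2 j} = 4 + 2 \cdot 1 = 4 + 2 = 6$)
$E{\left(q,r \right)} = r + 2 q$
$\left(-42681 + E{\left(d{\left(4 \right)},32 - -49 \right)}\right) \left(12940 + I\right) = \left(-42681 + \left(\left(32 - -49\right) + 2 \cdot 6\right)\right) \left(12940 - 45416\right) = \left(-42681 + \left(\left(32 + 49\right) + 12\right)\right) \left(-32476\right) = \left(-42681 + \left(81 + 12\right)\right) \left(-32476\right) = \left(-42681 + 93\right) \left(-32476\right) = \left(-42588\right) \left(-32476\right) = 1383087888$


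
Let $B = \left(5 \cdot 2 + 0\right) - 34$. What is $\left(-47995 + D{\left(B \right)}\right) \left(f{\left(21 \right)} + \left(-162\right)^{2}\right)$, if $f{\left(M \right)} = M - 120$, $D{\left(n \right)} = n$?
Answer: $-1255456755$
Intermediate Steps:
$B = -24$ ($B = \left(10 + 0\right) - 34 = 10 - 34 = -24$)
$f{\left(M \right)} = -120 + M$
$\left(-47995 + D{\left(B \right)}\right) \left(f{\left(21 \right)} + \left(-162\right)^{2}\right) = \left(-47995 - 24\right) \left(\left(-120 + 21\right) + \left(-162\right)^{2}\right) = - 48019 \left(-99 + 26244\right) = \left(-48019\right) 26145 = -1255456755$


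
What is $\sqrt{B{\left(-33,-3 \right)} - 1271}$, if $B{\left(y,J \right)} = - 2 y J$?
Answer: $i \sqrt{1469} \approx 38.328 i$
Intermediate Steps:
$B{\left(y,J \right)} = - 2 J y$
$\sqrt{B{\left(-33,-3 \right)} - 1271} = \sqrt{\left(-2\right) \left(-3\right) \left(-33\right) - 1271} = \sqrt{-198 - 1271} = \sqrt{-1469} = i \sqrt{1469}$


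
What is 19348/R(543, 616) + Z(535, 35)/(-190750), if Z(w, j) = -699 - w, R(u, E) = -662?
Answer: -922453523/31569125 ≈ -29.220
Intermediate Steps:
19348/R(543, 616) + Z(535, 35)/(-190750) = 19348/(-662) + (-699 - 1*535)/(-190750) = 19348*(-1/662) + (-699 - 535)*(-1/190750) = -9674/331 - 1234*(-1/190750) = -9674/331 + 617/95375 = -922453523/31569125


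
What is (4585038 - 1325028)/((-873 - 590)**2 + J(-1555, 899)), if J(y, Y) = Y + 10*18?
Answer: 543335/356908 ≈ 1.5223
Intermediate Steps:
J(y, Y) = 180 + Y (J(y, Y) = Y + 180 = 180 + Y)
(4585038 - 1325028)/((-873 - 590)**2 + J(-1555, 899)) = (4585038 - 1325028)/((-873 - 590)**2 + (180 + 899)) = 3260010/((-1463)**2 + 1079) = 3260010/(2140369 + 1079) = 3260010/2141448 = 3260010*(1/2141448) = 543335/356908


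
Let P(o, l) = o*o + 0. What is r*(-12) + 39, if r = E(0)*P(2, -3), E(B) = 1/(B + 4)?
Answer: 27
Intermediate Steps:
P(o, l) = o² (P(o, l) = o² + 0 = o²)
E(B) = 1/(4 + B)
r = 1 (r = 2²/(4 + 0) = 4/4 = (¼)*4 = 1)
r*(-12) + 39 = 1*(-12) + 39 = -12 + 39 = 27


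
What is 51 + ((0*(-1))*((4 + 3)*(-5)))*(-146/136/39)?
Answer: 51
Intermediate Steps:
51 + ((0*(-1))*((4 + 3)*(-5)))*(-146/136/39) = 51 + (0*(7*(-5)))*(-146*1/136*(1/39)) = 51 + (0*(-35))*(-73/68*1/39) = 51 + 0*(-73/2652) = 51 + 0 = 51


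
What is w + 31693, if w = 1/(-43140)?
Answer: 1367236019/43140 ≈ 31693.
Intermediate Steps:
w = -1/43140 ≈ -2.3180e-5
w + 31693 = -1/43140 + 31693 = 1367236019/43140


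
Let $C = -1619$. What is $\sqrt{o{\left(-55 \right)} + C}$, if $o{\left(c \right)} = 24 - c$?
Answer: $2 i \sqrt{385} \approx 39.243 i$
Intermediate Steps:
$\sqrt{o{\left(-55 \right)} + C} = \sqrt{\left(24 - -55\right) - 1619} = \sqrt{\left(24 + 55\right) - 1619} = \sqrt{79 - 1619} = \sqrt{-1540} = 2 i \sqrt{385}$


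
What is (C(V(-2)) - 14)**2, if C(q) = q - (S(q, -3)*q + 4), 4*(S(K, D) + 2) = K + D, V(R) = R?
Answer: 2809/4 ≈ 702.25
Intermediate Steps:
S(K, D) = -2 + D/4 + K/4 (S(K, D) = -2 + (K + D)/4 = -2 + (D + K)/4 = -2 + (D/4 + K/4) = -2 + D/4 + K/4)
C(q) = -4 + q - q*(-11/4 + q/4) (C(q) = q - ((-2 + (1/4)*(-3) + q/4)*q + 4) = q - ((-2 - 3/4 + q/4)*q + 4) = q - ((-11/4 + q/4)*q + 4) = q - (q*(-11/4 + q/4) + 4) = q - (4 + q*(-11/4 + q/4)) = q + (-4 - q*(-11/4 + q/4)) = -4 + q - q*(-11/4 + q/4))
(C(V(-2)) - 14)**2 = ((-4 - 1/4*(-2)**2 + (15/4)*(-2)) - 14)**2 = ((-4 - 1/4*4 - 15/2) - 14)**2 = ((-4 - 1 - 15/2) - 14)**2 = (-25/2 - 14)**2 = (-53/2)**2 = 2809/4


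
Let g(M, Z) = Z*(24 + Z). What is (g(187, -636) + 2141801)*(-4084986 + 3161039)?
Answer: -2338540347251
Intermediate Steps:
(g(187, -636) + 2141801)*(-4084986 + 3161039) = (-636*(24 - 636) + 2141801)*(-4084986 + 3161039) = (-636*(-612) + 2141801)*(-923947) = (389232 + 2141801)*(-923947) = 2531033*(-923947) = -2338540347251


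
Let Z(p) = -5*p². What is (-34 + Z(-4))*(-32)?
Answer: 3648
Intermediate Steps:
(-34 + Z(-4))*(-32) = (-34 - 5*(-4)²)*(-32) = (-34 - 5*16)*(-32) = (-34 - 80)*(-32) = -114*(-32) = 3648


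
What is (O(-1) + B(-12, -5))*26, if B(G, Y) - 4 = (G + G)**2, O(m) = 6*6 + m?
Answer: 15990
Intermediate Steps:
O(m) = 36 + m
B(G, Y) = 4 + 4*G**2 (B(G, Y) = 4 + (G + G)**2 = 4 + (2*G)**2 = 4 + 4*G**2)
(O(-1) + B(-12, -5))*26 = ((36 - 1) + (4 + 4*(-12)**2))*26 = (35 + (4 + 4*144))*26 = (35 + (4 + 576))*26 = (35 + 580)*26 = 615*26 = 15990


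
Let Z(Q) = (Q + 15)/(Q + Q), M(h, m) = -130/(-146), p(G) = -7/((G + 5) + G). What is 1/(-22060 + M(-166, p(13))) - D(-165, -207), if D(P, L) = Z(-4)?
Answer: 17712881/12882520 ≈ 1.3750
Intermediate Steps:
p(G) = -7/(5 + 2*G) (p(G) = -7/((5 + G) + G) = -7/(5 + 2*G))
M(h, m) = 65/73 (M(h, m) = -130*(-1/146) = 65/73)
Z(Q) = (15 + Q)/(2*Q) (Z(Q) = (15 + Q)/((2*Q)) = (15 + Q)*(1/(2*Q)) = (15 + Q)/(2*Q))
D(P, L) = -11/8 (D(P, L) = (1/2)*(15 - 4)/(-4) = (1/2)*(-1/4)*11 = -11/8)
1/(-22060 + M(-166, p(13))) - D(-165, -207) = 1/(-22060 + 65/73) - 1*(-11/8) = 1/(-1610315/73) + 11/8 = -73/1610315 + 11/8 = 17712881/12882520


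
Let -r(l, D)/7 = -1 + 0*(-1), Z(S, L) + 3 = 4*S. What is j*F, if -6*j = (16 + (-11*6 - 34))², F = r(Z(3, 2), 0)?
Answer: -8232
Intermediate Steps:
Z(S, L) = -3 + 4*S
r(l, D) = 7 (r(l, D) = -7*(-1 + 0*(-1)) = -7*(-1 + 0) = -7*(-1) = 7)
F = 7
j = -1176 (j = -(16 + (-11*6 - 34))²/6 = -(16 + (-66 - 34))²/6 = -(16 - 100)²/6 = -⅙*(-84)² = -⅙*7056 = -1176)
j*F = -1176*7 = -8232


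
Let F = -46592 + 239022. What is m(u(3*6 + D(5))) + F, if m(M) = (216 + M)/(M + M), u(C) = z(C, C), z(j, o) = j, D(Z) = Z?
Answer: 8852019/46 ≈ 1.9244e+5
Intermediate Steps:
F = 192430
u(C) = C
m(M) = (216 + M)/(2*M) (m(M) = (216 + M)/((2*M)) = (216 + M)*(1/(2*M)) = (216 + M)/(2*M))
m(u(3*6 + D(5))) + F = (216 + (3*6 + 5))/(2*(3*6 + 5)) + 192430 = (216 + (18 + 5))/(2*(18 + 5)) + 192430 = (½)*(216 + 23)/23 + 192430 = (½)*(1/23)*239 + 192430 = 239/46 + 192430 = 8852019/46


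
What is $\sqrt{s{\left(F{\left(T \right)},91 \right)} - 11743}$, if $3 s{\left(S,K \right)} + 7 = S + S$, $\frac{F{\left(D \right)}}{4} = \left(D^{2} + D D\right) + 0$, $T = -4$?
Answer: $2 i \sqrt{2915} \approx 107.98 i$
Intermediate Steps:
$F{\left(D \right)} = 8 D^{2}$ ($F{\left(D \right)} = 4 \left(\left(D^{2} + D D\right) + 0\right) = 4 \left(\left(D^{2} + D^{2}\right) + 0\right) = 4 \left(2 D^{2} + 0\right) = 4 \cdot 2 D^{2} = 8 D^{2}$)
$s{\left(S,K \right)} = - \frac{7}{3} + \frac{2 S}{3}$ ($s{\left(S,K \right)} = - \frac{7}{3} + \frac{S + S}{3} = - \frac{7}{3} + \frac{2 S}{3}$)
$\sqrt{s{\left(F{\left(T \right)},91 \right)} - 11743} = \sqrt{\left(- \frac{7}{3} + \frac{2 \cdot 8 \left(-4\right)^{2}}{3}\right) - 11743} = \sqrt{\left(- \frac{7}{3} + \frac{2 \cdot 8 \cdot 16}{3}\right) - 11743} = \sqrt{\left(- \frac{7}{3} + \frac{2}{3} \cdot 128\right) - 11743} = \sqrt{\left(- \frac{7}{3} + \frac{256}{3}\right) - 11743} = \sqrt{83 - 11743} = \sqrt{-11660} = 2 i \sqrt{2915}$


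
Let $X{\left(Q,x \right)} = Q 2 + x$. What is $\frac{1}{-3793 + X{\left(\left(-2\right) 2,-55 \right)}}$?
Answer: $- \frac{1}{3856} \approx -0.00025934$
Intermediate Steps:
$X{\left(Q,x \right)} = x + 2 Q$ ($X{\left(Q,x \right)} = 2 Q + x = x + 2 Q$)
$\frac{1}{-3793 + X{\left(\left(-2\right) 2,-55 \right)}} = \frac{1}{-3793 - \left(55 - 2 \left(\left(-2\right) 2\right)\right)} = \frac{1}{-3793 + \left(-55 + 2 \left(-4\right)\right)} = \frac{1}{-3793 - 63} = \frac{1}{-3856} = - \frac{1}{3856}$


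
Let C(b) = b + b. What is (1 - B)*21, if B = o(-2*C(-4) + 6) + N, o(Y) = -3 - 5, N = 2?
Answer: 147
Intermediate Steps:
C(b) = 2*b
o(Y) = -8
B = -6 (B = -8 + 2 = -6)
(1 - B)*21 = (1 - 1*(-6))*21 = (1 + 6)*21 = 7*21 = 147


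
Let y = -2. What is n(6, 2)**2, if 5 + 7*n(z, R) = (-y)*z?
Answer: 1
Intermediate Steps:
n(z, R) = -5/7 + 2*z/7 (n(z, R) = -5/7 + ((-1*(-2))*z)/7 = -5/7 + (2*z)/7 = -5/7 + 2*z/7)
n(6, 2)**2 = (-5/7 + (2/7)*6)**2 = (-5/7 + 12/7)**2 = 1**2 = 1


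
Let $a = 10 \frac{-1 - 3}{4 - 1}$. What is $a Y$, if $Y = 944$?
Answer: $- \frac{37760}{3} \approx -12587.0$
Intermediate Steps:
$a = - \frac{40}{3}$ ($a = 10 \left(- \frac{4}{3}\right) = - \frac{40}{3} \approx -13.333$)
$a Y = \left(- \frac{40}{3}\right) 944 = - \frac{37760}{3}$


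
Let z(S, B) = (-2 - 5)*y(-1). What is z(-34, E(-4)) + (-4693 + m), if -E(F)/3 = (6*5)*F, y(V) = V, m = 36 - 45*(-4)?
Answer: -4470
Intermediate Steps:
m = 216 (m = 36 + 180 = 216)
E(F) = -90*F (E(F) = -3*6*5*F = -90*F)
z(S, B) = 7 (z(S, B) = (-2 - 5)*(-1) = -7*(-1) = 7)
z(-34, E(-4)) + (-4693 + m) = 7 + (-4693 + 216) = 7 - 4477 = -4470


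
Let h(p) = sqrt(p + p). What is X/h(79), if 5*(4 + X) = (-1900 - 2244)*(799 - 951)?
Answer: 314934*sqrt(158)/395 ≈ 10022.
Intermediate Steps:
h(p) = sqrt(2)*sqrt(p) (h(p) = sqrt(2*p) = sqrt(2)*sqrt(p))
X = 629868/5 (X = -4 + ((-1900 - 2244)*(799 - 951))/5 = -4 + (-4144*(-152))/5 = -4 + (1/5)*629888 = -4 + 629888/5 = 629868/5 ≈ 1.2597e+5)
X/h(79) = 629868/(5*((sqrt(2)*sqrt(79)))) = 629868/(5*(sqrt(158))) = 629868*(sqrt(158)/158)/5 = 314934*sqrt(158)/395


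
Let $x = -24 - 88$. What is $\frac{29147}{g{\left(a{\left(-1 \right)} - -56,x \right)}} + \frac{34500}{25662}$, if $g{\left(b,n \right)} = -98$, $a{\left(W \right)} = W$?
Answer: $- \frac{17728317}{59878} \approx -296.07$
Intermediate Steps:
$x = -112$
$\frac{29147}{g{\left(a{\left(-1 \right)} - -56,x \right)}} + \frac{34500}{25662} = \frac{29147}{-98} + \frac{34500}{25662} = 29147 \left(- \frac{1}{98}\right) + 34500 \cdot \frac{1}{25662} = - \frac{29147}{98} + \frac{5750}{4277} = - \frac{17728317}{59878}$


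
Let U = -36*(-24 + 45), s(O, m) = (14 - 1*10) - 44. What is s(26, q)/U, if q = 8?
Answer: 10/189 ≈ 0.052910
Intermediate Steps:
s(O, m) = -40 (s(O, m) = (14 - 10) - 44 = 4 - 44 = -40)
U = -756 (U = -36*21 = -756)
s(26, q)/U = -40/(-756) = -40*(-1/756) = 10/189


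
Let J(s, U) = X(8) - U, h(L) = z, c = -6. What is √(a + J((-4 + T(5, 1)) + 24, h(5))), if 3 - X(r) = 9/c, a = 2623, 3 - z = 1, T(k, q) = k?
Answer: √10502/2 ≈ 51.240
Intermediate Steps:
z = 2 (z = 3 - 1*1 = 3 - 1 = 2)
h(L) = 2
X(r) = 9/2 (X(r) = 3 - 9/(-6) = 3 - 9*(-1)/6 = 3 - 1*(-3/2) = 3 + 3/2 = 9/2)
J(s, U) = 9/2 - U
√(a + J((-4 + T(5, 1)) + 24, h(5))) = √(2623 + (9/2 - 1*2)) = √(2623 + (9/2 - 2)) = √(2623 + 5/2) = √(5251/2) = √10502/2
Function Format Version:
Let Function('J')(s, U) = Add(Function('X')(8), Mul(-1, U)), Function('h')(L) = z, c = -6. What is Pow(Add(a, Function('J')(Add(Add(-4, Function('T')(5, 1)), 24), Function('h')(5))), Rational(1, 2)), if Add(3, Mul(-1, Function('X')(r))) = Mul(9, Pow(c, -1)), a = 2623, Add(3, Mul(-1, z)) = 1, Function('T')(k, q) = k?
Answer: Mul(Rational(1, 2), Pow(10502, Rational(1, 2))) ≈ 51.240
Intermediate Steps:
z = 2 (z = Add(3, Mul(-1, 1)) = Add(3, -1) = 2)
Function('h')(L) = 2
Function('X')(r) = Rational(9, 2) (Function('X')(r) = Add(3, Mul(-1, Mul(9, Pow(-6, -1)))) = Add(3, Mul(-1, Mul(9, Rational(-1, 6)))) = Add(3, Mul(-1, Rational(-3, 2))) = Add(3, Rational(3, 2)) = Rational(9, 2))
Function('J')(s, U) = Add(Rational(9, 2), Mul(-1, U))
Pow(Add(a, Function('J')(Add(Add(-4, Function('T')(5, 1)), 24), Function('h')(5))), Rational(1, 2)) = Pow(Add(2623, Add(Rational(9, 2), Mul(-1, 2))), Rational(1, 2)) = Pow(Add(2623, Add(Rational(9, 2), -2)), Rational(1, 2)) = Pow(Add(2623, Rational(5, 2)), Rational(1, 2)) = Pow(Rational(5251, 2), Rational(1, 2)) = Mul(Rational(1, 2), Pow(10502, Rational(1, 2)))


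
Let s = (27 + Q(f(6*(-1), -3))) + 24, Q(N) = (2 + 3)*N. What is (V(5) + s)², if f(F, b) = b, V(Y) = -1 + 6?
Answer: 1681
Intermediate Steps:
V(Y) = 5
Q(N) = 5*N
s = 36 (s = (27 + 5*(-3)) + 24 = (27 - 15) + 24 = 12 + 24 = 36)
(V(5) + s)² = (5 + 36)² = 41² = 1681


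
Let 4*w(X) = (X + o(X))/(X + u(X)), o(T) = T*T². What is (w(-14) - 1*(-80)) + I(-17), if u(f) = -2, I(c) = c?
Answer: 3395/32 ≈ 106.09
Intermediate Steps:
o(T) = T³
w(X) = (X + X³)/(4*(-2 + X)) (w(X) = ((X + X³)/(X - 2))/4 = ((X + X³)/(-2 + X))/4 = (X + X³)/(4*(-2 + X)))
(w(-14) - 1*(-80)) + I(-17) = ((-14 + (-14)³)/(-8 + 4*(-14)) - 1*(-80)) - 17 = ((-14 - 2744)/(-8 - 56) + 80) - 17 = (-2758/(-64) + 80) - 17 = (-1/64*(-2758) + 80) - 17 = (1379/32 + 80) - 17 = 3939/32 - 17 = 3395/32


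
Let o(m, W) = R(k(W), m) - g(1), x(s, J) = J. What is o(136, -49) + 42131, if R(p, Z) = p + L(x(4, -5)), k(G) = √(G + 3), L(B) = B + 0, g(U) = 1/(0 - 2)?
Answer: 84253/2 + I*√46 ≈ 42127.0 + 6.7823*I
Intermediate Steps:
g(U) = -½ (g(U) = 1/(-2) = -½)
L(B) = B
k(G) = √(3 + G)
R(p, Z) = -5 + p (R(p, Z) = p - 5 = -5 + p)
o(m, W) = -9/2 + √(3 + W) (o(m, W) = (-5 + √(3 + W)) - 1*(-½) = (-5 + √(3 + W)) + ½ = -9/2 + √(3 + W))
o(136, -49) + 42131 = (-9/2 + √(3 - 49)) + 42131 = (-9/2 + √(-46)) + 42131 = (-9/2 + I*√46) + 42131 = 84253/2 + I*√46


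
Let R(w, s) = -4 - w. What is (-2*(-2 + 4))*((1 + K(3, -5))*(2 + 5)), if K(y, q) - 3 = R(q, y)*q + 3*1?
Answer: -56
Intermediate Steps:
K(y, q) = 6 + q*(-4 - q) (K(y, q) = 3 + ((-4 - q)*q + 3*1) = 3 + (q*(-4 - q) + 3) = 3 + (3 + q*(-4 - q)) = 6 + q*(-4 - q))
(-2*(-2 + 4))*((1 + K(3, -5))*(2 + 5)) = (-2*(-2 + 4))*((1 + (6 - 1*(-5)*(4 - 5)))*(2 + 5)) = (-2*2)*((1 + (6 - 1*(-5)*(-1)))*7) = -4*(1 + (6 - 5))*7 = -4*(1 + 1)*7 = -8*7 = -4*14 = -56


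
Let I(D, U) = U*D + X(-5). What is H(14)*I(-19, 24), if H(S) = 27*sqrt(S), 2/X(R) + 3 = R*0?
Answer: -12330*sqrt(14) ≈ -46135.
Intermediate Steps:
X(R) = -2/3 (X(R) = 2/(-3 + R*0) = 2/(-3 + 0) = 2/(-3) = 2*(-1/3) = -2/3)
I(D, U) = -2/3 + D*U (I(D, U) = U*D - 2/3 = D*U - 2/3 = -2/3 + D*U)
H(14)*I(-19, 24) = (27*sqrt(14))*(-2/3 - 19*24) = (27*sqrt(14))*(-2/3 - 456) = (27*sqrt(14))*(-1370/3) = -12330*sqrt(14)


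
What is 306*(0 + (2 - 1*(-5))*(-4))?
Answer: -8568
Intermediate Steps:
306*(0 + (2 - 1*(-5))*(-4)) = 306*(0 + (2 + 5)*(-4)) = 306*(0 + 7*(-4)) = 306*(0 - 28) = 306*(-28) = -8568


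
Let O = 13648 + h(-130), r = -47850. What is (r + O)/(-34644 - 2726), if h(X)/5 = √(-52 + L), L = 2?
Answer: 17101/18685 - 5*I*√2/7474 ≈ 0.91523 - 0.00094609*I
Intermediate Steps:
h(X) = 25*I*√2 (h(X) = 5*√(-52 + 2) = 5*√(-50) = 5*(5*I*√2) = 25*I*√2)
O = 13648 + 25*I*√2 ≈ 13648.0 + 35.355*I
(r + O)/(-34644 - 2726) = (-47850 + (13648 + 25*I*√2))/(-34644 - 2726) = (-34202 + 25*I*√2)/(-37370) = (-34202 + 25*I*√2)*(-1/37370) = 17101/18685 - 5*I*√2/7474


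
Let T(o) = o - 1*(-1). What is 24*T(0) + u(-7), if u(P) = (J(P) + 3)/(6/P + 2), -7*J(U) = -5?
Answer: 109/4 ≈ 27.250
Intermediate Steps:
J(U) = 5/7 (J(U) = -⅐*(-5) = 5/7)
T(o) = 1 + o (T(o) = o + 1 = 1 + o)
u(P) = 26/(7*(2 + 6/P)) (u(P) = (5/7 + 3)/(6/P + 2) = 26/(7*(2 + 6/P)))
24*T(0) + u(-7) = 24*(1 + 0) + (13/7)*(-7)/(3 - 7) = 24*1 + (13/7)*(-7)/(-4) = 24 + (13/7)*(-7)*(-¼) = 24 + 13/4 = 109/4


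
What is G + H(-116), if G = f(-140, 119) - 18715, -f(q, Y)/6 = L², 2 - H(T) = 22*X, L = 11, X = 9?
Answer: -19637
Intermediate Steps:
H(T) = -196 (H(T) = 2 - 22*9 = 2 - 1*198 = 2 - 198 = -196)
f(q, Y) = -726 (f(q, Y) = -6*11² = -6*121 = -726)
G = -19441 (G = -726 - 18715 = -19441)
G + H(-116) = -19441 - 196 = -19637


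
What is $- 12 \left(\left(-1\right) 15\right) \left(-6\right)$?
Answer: $-1080$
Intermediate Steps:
$- 12 \left(\left(-1\right) 15\right) \left(-6\right) = \left(-12\right) \left(-15\right) \left(-6\right) = 180 \left(-6\right) = -1080$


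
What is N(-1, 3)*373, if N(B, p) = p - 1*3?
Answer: 0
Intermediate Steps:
N(B, p) = -3 + p (N(B, p) = p - 3 = -3 + p)
N(-1, 3)*373 = (-3 + 3)*373 = 0*373 = 0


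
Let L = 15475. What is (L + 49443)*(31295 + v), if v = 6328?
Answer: 2442409914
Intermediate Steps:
(L + 49443)*(31295 + v) = (15475 + 49443)*(31295 + 6328) = 64918*37623 = 2442409914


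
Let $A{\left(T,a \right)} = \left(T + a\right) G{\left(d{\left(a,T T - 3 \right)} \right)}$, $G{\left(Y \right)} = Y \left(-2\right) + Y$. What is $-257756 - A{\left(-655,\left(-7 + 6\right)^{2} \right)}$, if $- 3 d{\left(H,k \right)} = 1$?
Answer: $-257538$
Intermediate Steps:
$d{\left(H,k \right)} = - \frac{1}{3}$ ($d{\left(H,k \right)} = \left(- \frac{1}{3}\right) 1 = - \frac{1}{3}$)
$G{\left(Y \right)} = - Y$ ($G{\left(Y \right)} = - 2 Y + Y = - Y$)
$A{\left(T,a \right)} = \frac{T}{3} + \frac{a}{3}$ ($A{\left(T,a \right)} = \left(T + a\right) \left(\left(-1\right) \left(- \frac{1}{3}\right)\right) = \left(T + a\right) \frac{1}{3} = \frac{T}{3} + \frac{a}{3}$)
$-257756 - A{\left(-655,\left(-7 + 6\right)^{2} \right)} = -257756 - \left(\frac{1}{3} \left(-655\right) + \frac{\left(-7 + 6\right)^{2}}{3}\right) = -257756 - \left(- \frac{655}{3} + \frac{\left(-1\right)^{2}}{3}\right) = -257756 - \left(- \frac{655}{3} + \frac{1}{3} \cdot 1\right) = -257756 - \left(- \frac{655}{3} + \frac{1}{3}\right) = -257756 - -218 = -257756 + 218 = -257538$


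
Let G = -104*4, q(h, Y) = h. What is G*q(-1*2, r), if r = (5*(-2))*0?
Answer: 832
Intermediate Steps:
r = 0 (r = -10*0 = 0)
G = -416
G*q(-1*2, r) = -(-416)*2 = -416*(-2) = 832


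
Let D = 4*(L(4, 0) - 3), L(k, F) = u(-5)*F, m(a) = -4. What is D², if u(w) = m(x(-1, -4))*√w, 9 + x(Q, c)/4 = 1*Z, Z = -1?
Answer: 144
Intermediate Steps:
x(Q, c) = -40 (x(Q, c) = -36 + 4*(1*(-1)) = -36 + 4*(-1) = -36 - 4 = -40)
u(w) = -4*√w
L(k, F) = -4*I*F*√5 (L(k, F) = (-4*I*√5)*F = -4*I*F*√5)
D = -12 (D = 4*(-4*I*0*√5 - 3) = 4*(0 - 3) = 4*(-3) = -12)
D² = (-12)² = 144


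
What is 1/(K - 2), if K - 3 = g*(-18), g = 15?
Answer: -1/269 ≈ -0.0037175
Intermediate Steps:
K = -267 (K = 3 + 15*(-18) = 3 - 270 = -267)
1/(K - 2) = 1/(-267 - 2) = 1/(-269) = -1/269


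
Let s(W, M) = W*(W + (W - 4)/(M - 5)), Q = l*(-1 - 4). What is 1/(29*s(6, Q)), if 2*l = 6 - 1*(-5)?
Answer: 65/67164 ≈ 0.00096778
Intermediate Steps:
l = 11/2 (l = (6 - 1*(-5))/2 = (6 + 5)/2 = (½)*11 = 11/2 ≈ 5.5000)
Q = -55/2 (Q = 11*(-1 - 4)/2 = (11/2)*(-5) = -55/2 ≈ -27.500)
s(W, M) = W*(W + (-4 + W)/(-5 + M))
1/(29*s(6, Q)) = 1/(29*(6*(-4 - 4*6 - 55/2*6)/(-5 - 55/2))) = 1/(29*(6*(-4 - 24 - 165)/(-65/2))) = 1/(29*(6*(-2/65)*(-193))) = 1/(29*(2316/65)) = 1/(67164/65) = 65/67164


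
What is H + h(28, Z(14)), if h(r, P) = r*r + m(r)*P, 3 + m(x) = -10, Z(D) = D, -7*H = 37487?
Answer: -33273/7 ≈ -4753.3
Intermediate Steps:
H = -37487/7 (H = -⅐*37487 = -37487/7 ≈ -5355.3)
m(x) = -13 (m(x) = -3 - 10 = -13)
h(r, P) = r² - 13*P (h(r, P) = r*r - 13*P = r² - 13*P)
H + h(28, Z(14)) = -37487/7 + (28² - 13*14) = -37487/7 + (784 - 182) = -37487/7 + 602 = -33273/7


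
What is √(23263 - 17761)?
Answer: √5502 ≈ 74.175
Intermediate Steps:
√(23263 - 17761) = √5502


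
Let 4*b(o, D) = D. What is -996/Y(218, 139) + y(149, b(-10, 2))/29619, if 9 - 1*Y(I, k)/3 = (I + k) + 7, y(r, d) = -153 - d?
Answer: 19558031/21029490 ≈ 0.93003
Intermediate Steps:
b(o, D) = D/4
Y(I, k) = 6 - 3*I - 3*k (Y(I, k) = 27 - 3*((I + k) + 7) = 27 - 3*(7 + I + k) = 27 + (-21 - 3*I - 3*k) = 6 - 3*I - 3*k)
-996/Y(218, 139) + y(149, b(-10, 2))/29619 = -996/(6 - 3*218 - 3*139) + (-153 - 2/4)/29619 = -996/(6 - 654 - 417) + (-153 - 1*1/2)*(1/29619) = -996/(-1065) + (-153 - 1/2)*(1/29619) = -996*(-1/1065) - 307/2*1/29619 = 332/355 - 307/59238 = 19558031/21029490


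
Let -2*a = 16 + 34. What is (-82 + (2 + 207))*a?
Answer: -3175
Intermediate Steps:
a = -25 (a = -(16 + 34)/2 = -1/2*50 = -25)
(-82 + (2 + 207))*a = (-82 + (2 + 207))*(-25) = (-82 + 209)*(-25) = 127*(-25) = -3175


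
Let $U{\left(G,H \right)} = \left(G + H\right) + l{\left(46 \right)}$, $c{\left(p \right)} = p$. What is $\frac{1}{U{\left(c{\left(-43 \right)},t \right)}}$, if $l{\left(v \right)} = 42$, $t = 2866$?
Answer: $\frac{1}{2865} \approx 0.00034904$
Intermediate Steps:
$U{\left(G,H \right)} = 42 + G + H$ ($U{\left(G,H \right)} = \left(G + H\right) + 42 = 42 + G + H$)
$\frac{1}{U{\left(c{\left(-43 \right)},t \right)}} = \frac{1}{42 - 43 + 2866} = \frac{1}{2865}$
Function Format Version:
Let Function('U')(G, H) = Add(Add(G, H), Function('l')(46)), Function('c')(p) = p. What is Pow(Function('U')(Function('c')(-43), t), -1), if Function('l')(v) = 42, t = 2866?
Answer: Rational(1, 2865) ≈ 0.00034904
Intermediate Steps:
Function('U')(G, H) = Add(42, G, H) (Function('U')(G, H) = Add(Add(G, H), 42) = Add(42, G, H))
Pow(Function('U')(Function('c')(-43), t), -1) = Pow(Add(42, -43, 2866), -1) = Pow(2865, -1) = Rational(1, 2865)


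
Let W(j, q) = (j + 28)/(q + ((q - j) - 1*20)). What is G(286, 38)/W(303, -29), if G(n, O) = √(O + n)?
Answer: -6858/331 ≈ -20.719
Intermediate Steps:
W(j, q) = (28 + j)/(-20 - j + 2*q) (W(j, q) = (28 + j)/(q + ((q - j) - 20)) = (28 + j)/(q + (-20 + q - j)) = (28 + j)/(-20 - j + 2*q))
G(286, 38)/W(303, -29) = √(38 + 286)/(((28 + 303)/(-20 - 1*303 + 2*(-29)))) = √324/((331/(-20 - 303 - 58))) = 18/((331/(-381))) = 18/((-1/381*331)) = 18/(-331/381) = 18*(-381/331) = -6858/331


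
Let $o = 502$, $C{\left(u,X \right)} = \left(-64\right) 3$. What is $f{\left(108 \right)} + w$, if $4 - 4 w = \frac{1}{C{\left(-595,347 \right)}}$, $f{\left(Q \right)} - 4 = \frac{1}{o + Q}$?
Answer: $\frac{1171889}{234240} \approx 5.0029$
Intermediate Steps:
$C{\left(u,X \right)} = -192$
$f{\left(Q \right)} = 4 + \frac{1}{502 + Q}$
$w = \frac{769}{768}$ ($w = 1 - \frac{1}{4 \left(-192\right)} = 1 - - \frac{1}{768} = 1 + \frac{1}{768} = \frac{769}{768} \approx 1.0013$)
$f{\left(108 \right)} + w = \frac{2009 + 4 \cdot 108}{502 + 108} + \frac{769}{768} = \frac{2009 + 432}{610} + \frac{769}{768} = \frac{1}{610} \cdot 2441 + \frac{769}{768} = \frac{2441}{610} + \frac{769}{768} = \frac{1171889}{234240}$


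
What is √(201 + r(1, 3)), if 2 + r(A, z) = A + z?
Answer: √203 ≈ 14.248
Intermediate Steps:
r(A, z) = -2 + A + z (r(A, z) = -2 + (A + z) = -2 + A + z)
√(201 + r(1, 3)) = √(201 + (-2 + 1 + 3)) = √(201 + 2) = √203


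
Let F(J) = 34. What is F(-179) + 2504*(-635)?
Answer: -1590006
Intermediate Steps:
F(-179) + 2504*(-635) = 34 + 2504*(-635) = 34 - 1590040 = -1590006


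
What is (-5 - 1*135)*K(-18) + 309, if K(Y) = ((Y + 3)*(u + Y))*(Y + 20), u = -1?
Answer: -79491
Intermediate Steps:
K(Y) = (-1 + Y)*(3 + Y)*(20 + Y) (K(Y) = ((Y + 3)*(-1 + Y))*(Y + 20) = ((3 + Y)*(-1 + Y))*(20 + Y) = ((-1 + Y)*(3 + Y))*(20 + Y) = (-1 + Y)*(3 + Y)*(20 + Y))
(-5 - 1*135)*K(-18) + 309 = (-5 - 1*135)*(-60 + (-18)**3 + 22*(-18)**2 + 37*(-18)) + 309 = (-5 - 135)*(-60 - 5832 + 22*324 - 666) + 309 = -140*(-60 - 5832 + 7128 - 666) + 309 = -140*570 + 309 = -79800 + 309 = -79491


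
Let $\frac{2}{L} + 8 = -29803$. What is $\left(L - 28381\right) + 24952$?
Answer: $- \frac{102221921}{29811} \approx -3429.0$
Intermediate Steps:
$L = - \frac{2}{29811}$ ($L = \frac{2}{-8 - 29803} = \frac{2}{-29811} = 2 \left(- \frac{1}{29811}\right) = - \frac{2}{29811} \approx -6.7089 \cdot 10^{-5}$)
$\left(L - 28381\right) + 24952 = \left(- \frac{2}{29811} - 28381\right) + 24952 = - \frac{846065993}{29811} + 24952 = - \frac{102221921}{29811}$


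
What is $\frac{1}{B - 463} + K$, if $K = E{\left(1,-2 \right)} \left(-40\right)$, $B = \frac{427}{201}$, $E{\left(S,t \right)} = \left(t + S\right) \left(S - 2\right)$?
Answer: $- \frac{3705641}{92636} \approx -40.002$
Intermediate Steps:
$E{\left(S,t \right)} = \left(-2 + S\right) \left(S + t\right)$ ($E{\left(S,t \right)} = \left(S + t\right) \left(-2 + S\right) = \left(-2 + S\right) \left(S + t\right)$)
$B = \frac{427}{201}$ ($B = 427 \cdot \frac{1}{201} = \frac{427}{201} \approx 2.1244$)
$K = -40$ ($K = \left(1^{2} - 2 - -4 + 1 \left(-2\right)\right) \left(-40\right) = \left(1 - 2 + 4 - 2\right) \left(-40\right) = 1 \left(-40\right) = -40$)
$\frac{1}{B - 463} + K = \frac{1}{\frac{427}{201} - 463} - 40 = \frac{1}{- \frac{92636}{201}} - 40 = - \frac{201}{92636} - 40 = - \frac{3705641}{92636}$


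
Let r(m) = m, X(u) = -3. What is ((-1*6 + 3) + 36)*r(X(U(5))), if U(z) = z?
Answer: -99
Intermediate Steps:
((-1*6 + 3) + 36)*r(X(U(5))) = ((-1*6 + 3) + 36)*(-3) = ((-6 + 3) + 36)*(-3) = (-3 + 36)*(-3) = 33*(-3) = -99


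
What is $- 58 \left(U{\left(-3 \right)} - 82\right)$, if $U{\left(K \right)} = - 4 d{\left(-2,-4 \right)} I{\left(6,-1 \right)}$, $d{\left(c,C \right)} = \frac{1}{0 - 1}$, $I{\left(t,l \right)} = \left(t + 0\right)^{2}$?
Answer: $-3596$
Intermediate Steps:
$I{\left(t,l \right)} = t^{2}$
$d{\left(c,C \right)} = -1$ ($d{\left(c,C \right)} = \frac{1}{-1} = -1$)
$U{\left(K \right)} = 144$ ($U{\left(K \right)} = \left(-4\right) \left(-1\right) 6^{2} = 4 \cdot 36 = 144$)
$- 58 \left(U{\left(-3 \right)} - 82\right) = - 58 \left(144 - 82\right) = \left(-58\right) 62 = -3596$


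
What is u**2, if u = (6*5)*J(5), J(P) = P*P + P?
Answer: 810000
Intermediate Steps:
J(P) = P + P**2 (J(P) = P**2 + P = P + P**2)
u = 900 (u = (6*5)*(5*(1 + 5)) = 30*(5*6) = 30*30 = 900)
u**2 = 900**2 = 810000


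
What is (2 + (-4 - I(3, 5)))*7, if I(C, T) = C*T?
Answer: -119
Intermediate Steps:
(2 + (-4 - I(3, 5)))*7 = (2 + (-4 - 3*5))*7 = (2 + (-4 - 1*15))*7 = (2 + (-4 - 15))*7 = (2 - 19)*7 = -17*7 = -119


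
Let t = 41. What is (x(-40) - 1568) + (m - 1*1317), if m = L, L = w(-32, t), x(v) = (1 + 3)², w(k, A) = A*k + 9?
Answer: -4172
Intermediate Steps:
w(k, A) = 9 + A*k
x(v) = 16 (x(v) = 4² = 16)
L = -1303 (L = 9 + 41*(-32) = 9 - 1312 = -1303)
m = -1303
(x(-40) - 1568) + (m - 1*1317) = (16 - 1568) + (-1303 - 1*1317) = -1552 + (-1303 - 1317) = -1552 - 2620 = -4172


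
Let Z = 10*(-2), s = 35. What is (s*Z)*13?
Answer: -9100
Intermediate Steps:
Z = -20
(s*Z)*13 = (35*(-20))*13 = -700*13 = -9100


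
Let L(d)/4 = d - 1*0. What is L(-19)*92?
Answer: -6992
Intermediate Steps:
L(d) = 4*d (L(d) = 4*(d - 1*0) = 4*(d + 0) = 4*d)
L(-19)*92 = (4*(-19))*92 = -76*92 = -6992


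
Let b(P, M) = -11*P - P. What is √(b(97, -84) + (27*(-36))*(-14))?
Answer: 2*√3111 ≈ 111.55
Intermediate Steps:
b(P, M) = -12*P
√(b(97, -84) + (27*(-36))*(-14)) = √(-12*97 + (27*(-36))*(-14)) = √(-1164 - 972*(-14)) = √(-1164 + 13608) = √12444 = 2*√3111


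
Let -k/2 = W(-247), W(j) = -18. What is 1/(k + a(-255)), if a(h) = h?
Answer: -1/219 ≈ -0.0045662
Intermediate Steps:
k = 36 (k = -2*(-18) = 36)
1/(k + a(-255)) = 1/(36 - 255) = 1/(-219) = -1/219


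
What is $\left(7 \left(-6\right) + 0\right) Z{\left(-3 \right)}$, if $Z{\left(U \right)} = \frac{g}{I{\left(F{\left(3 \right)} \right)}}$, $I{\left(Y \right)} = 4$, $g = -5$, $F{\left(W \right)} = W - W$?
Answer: $\frac{105}{2} \approx 52.5$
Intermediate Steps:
$F{\left(W \right)} = 0$
$Z{\left(U \right)} = - \frac{5}{4}$
$\left(7 \left(-6\right) + 0\right) Z{\left(-3 \right)} = \left(7 \left(-6\right) + 0\right) \left(- \frac{5}{4}\right) = \left(-42 + 0\right) \left(- \frac{5}{4}\right) = \left(-42\right) \left(- \frac{5}{4}\right) = \frac{105}{2}$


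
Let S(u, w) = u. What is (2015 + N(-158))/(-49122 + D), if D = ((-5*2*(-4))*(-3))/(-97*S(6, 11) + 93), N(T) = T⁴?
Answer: -101582139693/8006846 ≈ -12687.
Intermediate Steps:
D = 40/163 (D = ((-5*2*(-4))*(-3))/(-97*6 + 93) = (-10*(-4)*(-3))/(-582 + 93) = (40*(-3))/(-489) = -120*(-1/489) = 40/163 ≈ 0.24540)
(2015 + N(-158))/(-49122 + D) = (2015 + (-158)⁴)/(-49122 + 40/163) = (2015 + 623201296)/(-8006846/163) = 623203311*(-163/8006846) = -101582139693/8006846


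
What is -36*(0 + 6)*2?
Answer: -432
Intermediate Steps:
-36*(0 + 6)*2 = -36*6*2 = -6*36*2 = -216*2 = -432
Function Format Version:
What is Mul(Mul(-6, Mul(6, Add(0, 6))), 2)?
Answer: -432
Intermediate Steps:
Mul(Mul(-6, Mul(6, Add(0, 6))), 2) = Mul(Mul(-6, Mul(6, 6)), 2) = Mul(Mul(-6, 36), 2) = Mul(-216, 2) = -432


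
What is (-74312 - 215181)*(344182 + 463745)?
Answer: -233889211011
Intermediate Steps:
(-74312 - 215181)*(344182 + 463745) = -289493*807927 = -233889211011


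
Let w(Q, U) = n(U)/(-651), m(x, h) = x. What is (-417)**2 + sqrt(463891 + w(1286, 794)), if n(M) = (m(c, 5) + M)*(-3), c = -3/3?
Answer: 173889 + 2*sqrt(5461083845)/217 ≈ 1.7457e+5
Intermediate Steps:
c = -1 (c = -3*1/3 = -1)
n(M) = 3 - 3*M (n(M) = (-1 + M)*(-3) = 3 - 3*M)
w(Q, U) = -1/217 + U/217 (w(Q, U) = (3 - 3*U)/(-651) = (3 - 3*U)*(-1/651) = -1/217 + U/217)
(-417)**2 + sqrt(463891 + w(1286, 794)) = (-417)**2 + sqrt(463891 + (-1/217 + (1/217)*794)) = 173889 + sqrt(463891 + (-1/217 + 794/217)) = 173889 + sqrt(463891 + 793/217) = 173889 + sqrt(100665140/217) = 173889 + 2*sqrt(5461083845)/217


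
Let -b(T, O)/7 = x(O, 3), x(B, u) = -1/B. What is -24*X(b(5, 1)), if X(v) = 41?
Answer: -984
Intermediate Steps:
b(T, O) = 7/O (b(T, O) = -(-7)/O = 7/O)
-24*X(b(5, 1)) = -24*41 = -984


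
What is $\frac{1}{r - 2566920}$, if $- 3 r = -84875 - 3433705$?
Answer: $- \frac{1}{1394060} \approx -7.1733 \cdot 10^{-7}$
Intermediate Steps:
$r = 1172860$ ($r = - \frac{-84875 - 3433705}{3} = \left(- \frac{1}{3}\right) \left(-3518580\right) = 1172860$)
$\frac{1}{r - 2566920} = \frac{1}{1172860 - 2566920} = \frac{1}{-1394060} = - \frac{1}{1394060}$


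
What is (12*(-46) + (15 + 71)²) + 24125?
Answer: 30969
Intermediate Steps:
(12*(-46) + (15 + 71)²) + 24125 = (-552 + 86²) + 24125 = (-552 + 7396) + 24125 = 6844 + 24125 = 30969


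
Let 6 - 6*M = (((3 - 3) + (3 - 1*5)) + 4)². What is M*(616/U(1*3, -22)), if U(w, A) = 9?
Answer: 616/27 ≈ 22.815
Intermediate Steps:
M = ⅓ (M = 1 - (((3 - 3) + (3 - 1*5)) + 4)²/6 = 1 - ((0 + (3 - 5)) + 4)²/6 = 1 - ((0 - 2) + 4)²/6 = 1 - (-2 + 4)²/6 = 1 - ⅙*2² = 1 - ⅙*4 = 1 - ⅔ = ⅓ ≈ 0.33333)
M*(616/U(1*3, -22)) = (616/9)/3 = (616*(⅑))/3 = (⅓)*(616/9) = 616/27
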